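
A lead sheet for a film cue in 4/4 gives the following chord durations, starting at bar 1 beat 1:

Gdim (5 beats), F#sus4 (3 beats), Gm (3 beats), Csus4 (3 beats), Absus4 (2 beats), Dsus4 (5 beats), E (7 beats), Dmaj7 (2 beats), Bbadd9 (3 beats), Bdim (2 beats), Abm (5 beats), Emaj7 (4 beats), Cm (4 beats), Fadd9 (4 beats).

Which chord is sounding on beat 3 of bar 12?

Beat 3 of bar 12 is beat (12−1)×4 + 3 = 47 overall.
Running totals: Gdim ends at 5, F#sus4 ends at 8, Gm ends at 11, Csus4 ends at 14, Absus4 ends at 16, Dsus4 ends at 21, E ends at 28, Dmaj7 ends at 30, Bbadd9 ends at 33, Bdim ends at 35, Abm ends at 40, Emaj7 ends at 44, Cm ends at 48.
Beat 47 falls within Cm.

Cm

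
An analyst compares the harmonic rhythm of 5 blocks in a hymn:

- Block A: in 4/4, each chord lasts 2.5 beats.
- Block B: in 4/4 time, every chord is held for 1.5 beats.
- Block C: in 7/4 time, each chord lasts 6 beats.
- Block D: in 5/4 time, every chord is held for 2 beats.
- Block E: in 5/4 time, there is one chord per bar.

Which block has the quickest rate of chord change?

Block B

A: 4/2.5 = 1.6 chords/bar.
B: 4/1.5 = 8/3 chords/bar.
C: 7/6 = 7/6 chords/bar.
D: 5/2 = 2.5 chords/bar.
E: 5/5 = 1 chord/bar.
Fastest is B at 8/3 chords/bar.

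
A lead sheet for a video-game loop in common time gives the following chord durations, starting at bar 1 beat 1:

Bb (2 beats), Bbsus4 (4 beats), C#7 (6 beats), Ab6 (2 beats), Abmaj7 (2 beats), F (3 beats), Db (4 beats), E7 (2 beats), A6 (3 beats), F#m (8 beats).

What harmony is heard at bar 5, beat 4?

Beat 4 of bar 5 is beat (5−1)×4 + 4 = 20 overall.
Running totals: Bb ends at 2, Bbsus4 ends at 6, C#7 ends at 12, Ab6 ends at 14, Abmaj7 ends at 16, F ends at 19, Db ends at 23.
Beat 20 falls within Db.

Db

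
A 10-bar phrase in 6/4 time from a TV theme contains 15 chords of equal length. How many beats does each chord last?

4 beats

10 bars × 6 beats/bar = 60 beats total.
60 beats ÷ 15 chords = 4 beats per chord.
(That is a whole note.)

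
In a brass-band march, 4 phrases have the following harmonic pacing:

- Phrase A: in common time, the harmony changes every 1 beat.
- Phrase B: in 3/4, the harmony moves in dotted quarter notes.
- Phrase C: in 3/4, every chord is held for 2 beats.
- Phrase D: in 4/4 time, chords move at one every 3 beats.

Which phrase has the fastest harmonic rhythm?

Phrase A

A: 4/1 = 4 chords/bar.
B: 3/1.5 = 2 chords/bar.
C: 3/2 = 1.5 chords/bar.
D: 4/3 = 4/3 chords/bar.
Fastest is A at 4 chords/bar.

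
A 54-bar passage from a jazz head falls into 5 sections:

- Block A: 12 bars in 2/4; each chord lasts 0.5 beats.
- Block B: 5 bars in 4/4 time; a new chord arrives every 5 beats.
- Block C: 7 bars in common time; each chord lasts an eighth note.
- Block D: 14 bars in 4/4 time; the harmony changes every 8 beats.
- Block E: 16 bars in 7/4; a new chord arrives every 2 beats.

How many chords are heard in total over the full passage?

171 chords

A: 12 bars × 2 beats = 24 beats; 0.5 beats/chord → 48 chords.
B: 5 bars × 4 beats = 20 beats; 5 beats/chord → 4 chords.
C: 7 bars × 4 beats = 28 beats; 0.5 beats/chord → 56 chords.
D: 14 bars × 4 beats = 56 beats; 8 beats/chord → 7 chords.
E: 16 bars × 7 beats = 112 beats; 2 beats/chord → 56 chords.
Total: 48 + 4 + 56 + 7 + 56 = 171.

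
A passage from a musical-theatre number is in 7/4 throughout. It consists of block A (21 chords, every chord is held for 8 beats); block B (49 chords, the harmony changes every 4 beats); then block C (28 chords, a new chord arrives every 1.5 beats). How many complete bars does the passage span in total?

A: 21 × 8 = 168 beats = 24 bars.
B: 49 × 4 = 196 beats = 28 bars.
C: 28 × 1.5 = 42 beats = 6 bars.
Total: 24 + 28 + 6 = 58 bars.

58 bars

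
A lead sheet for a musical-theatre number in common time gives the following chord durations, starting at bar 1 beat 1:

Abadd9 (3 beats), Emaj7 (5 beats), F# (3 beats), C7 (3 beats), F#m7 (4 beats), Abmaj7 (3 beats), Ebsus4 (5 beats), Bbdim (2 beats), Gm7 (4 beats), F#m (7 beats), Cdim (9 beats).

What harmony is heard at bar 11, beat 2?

Cdim

Beat 2 of bar 11 is beat (11−1)×4 + 2 = 42 overall.
Running totals: Abadd9 ends at 3, Emaj7 ends at 8, F# ends at 11, C7 ends at 14, F#m7 ends at 18, Abmaj7 ends at 21, Ebsus4 ends at 26, Bbdim ends at 28, Gm7 ends at 32, F#m ends at 39, Cdim ends at 48.
Beat 42 falls within Cdim.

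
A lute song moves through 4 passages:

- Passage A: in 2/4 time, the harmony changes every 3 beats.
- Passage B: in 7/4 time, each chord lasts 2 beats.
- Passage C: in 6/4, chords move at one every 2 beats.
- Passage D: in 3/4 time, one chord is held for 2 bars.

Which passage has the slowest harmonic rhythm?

A: 2/3 = 2/3 chords/bar.
B: 7/2 = 3.5 chords/bar.
C: 6/2 = 3 chords/bar.
D: 3/6 = 0.5 chords/bar.
Slowest is D at 0.5 chords/bar.

Passage D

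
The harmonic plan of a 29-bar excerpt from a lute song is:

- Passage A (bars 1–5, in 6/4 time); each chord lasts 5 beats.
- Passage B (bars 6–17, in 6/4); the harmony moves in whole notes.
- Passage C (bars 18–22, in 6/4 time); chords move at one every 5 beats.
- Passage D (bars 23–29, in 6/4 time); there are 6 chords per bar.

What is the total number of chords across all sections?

A has 30 beats and chords last 5 each, so 6 chords.
B has 72 beats and chords last 4 each, so 18 chords.
C has 30 beats and chords last 5 each, so 6 chords.
D has 42 beats and chords last 1 each, so 42 chords.
Total: 6 + 18 + 6 + 42 = 72.

72 chords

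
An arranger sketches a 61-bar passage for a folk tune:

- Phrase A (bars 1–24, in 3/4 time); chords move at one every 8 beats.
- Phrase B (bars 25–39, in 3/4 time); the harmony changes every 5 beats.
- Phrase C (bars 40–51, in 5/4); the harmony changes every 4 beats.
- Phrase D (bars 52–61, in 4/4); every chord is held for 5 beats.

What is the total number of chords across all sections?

A has 72 beats and chords last 8 each, so 9 chords.
B has 45 beats and chords last 5 each, so 9 chords.
C has 60 beats and chords last 4 each, so 15 chords.
D has 40 beats and chords last 5 each, so 8 chords.
Total: 9 + 9 + 15 + 8 = 41.

41 chords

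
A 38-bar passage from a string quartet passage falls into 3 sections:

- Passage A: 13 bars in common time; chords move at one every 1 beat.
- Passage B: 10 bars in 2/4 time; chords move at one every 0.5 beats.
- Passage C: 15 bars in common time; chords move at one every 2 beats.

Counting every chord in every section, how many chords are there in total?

A: 13·4 = 52 beats, 52/1 = 52 chords.
B: 10·2 = 20 beats, 20/0.5 = 40 chords.
C: 15·4 = 60 beats, 60/2 = 30 chords.
Total: 52 + 40 + 30 = 122.

122 chords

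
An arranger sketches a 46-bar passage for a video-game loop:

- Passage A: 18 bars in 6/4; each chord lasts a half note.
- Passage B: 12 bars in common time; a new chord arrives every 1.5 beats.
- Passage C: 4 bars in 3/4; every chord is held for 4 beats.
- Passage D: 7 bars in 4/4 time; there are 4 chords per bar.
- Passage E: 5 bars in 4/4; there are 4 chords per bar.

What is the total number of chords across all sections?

137 chords

A has 108 beats and chords last 2 each, so 54 chords.
B has 48 beats and chords last 1.5 each, so 32 chords.
C has 12 beats and chords last 4 each, so 3 chords.
D has 28 beats and chords last 1 each, so 28 chords.
E has 20 beats and chords last 1 each, so 20 chords.
Total: 54 + 32 + 3 + 28 + 20 = 137.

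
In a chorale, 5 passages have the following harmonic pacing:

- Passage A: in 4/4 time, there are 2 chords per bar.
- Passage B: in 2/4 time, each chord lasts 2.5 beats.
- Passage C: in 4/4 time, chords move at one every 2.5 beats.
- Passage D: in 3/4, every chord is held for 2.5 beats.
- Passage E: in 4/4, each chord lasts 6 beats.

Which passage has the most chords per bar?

A: each chord is 2 beats in 4/4, so 2 per bar.
B: each chord is 2.5 beats in 2/4, so 0.8 per bar.
C: each chord is 2.5 beats in 4/4, so 1.6 per bar.
D: each chord is 2.5 beats in 3/4, so 1.2 per bar.
E: each chord is 6 beats in 4/4, so 2/3 per bar.
Fastest is A at 2 chords/bar.

Passage A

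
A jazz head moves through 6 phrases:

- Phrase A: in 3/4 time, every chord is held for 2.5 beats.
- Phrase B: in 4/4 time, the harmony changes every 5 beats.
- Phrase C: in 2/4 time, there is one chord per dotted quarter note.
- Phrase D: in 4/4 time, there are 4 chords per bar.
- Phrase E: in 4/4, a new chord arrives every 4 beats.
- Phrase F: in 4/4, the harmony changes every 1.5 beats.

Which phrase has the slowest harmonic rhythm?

Phrase B

A: 3/2.5 = 1.2 chords/bar.
B: 4/5 = 0.8 chords/bar.
C: 2/1.5 = 4/3 chords/bar.
D: 4/1 = 4 chords/bar.
E: 4/4 = 1 chord/bar.
F: 4/1.5 = 8/3 chords/bar.
Slowest is B at 0.8 chords/bar.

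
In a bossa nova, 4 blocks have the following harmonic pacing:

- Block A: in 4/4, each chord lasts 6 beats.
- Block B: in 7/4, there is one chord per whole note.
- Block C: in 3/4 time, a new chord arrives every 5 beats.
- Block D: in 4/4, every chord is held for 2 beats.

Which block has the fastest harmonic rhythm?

Block D

A: each chord is 6 beats in 4/4, so 2/3 per bar.
B: each chord is 4 beats in 7/4, so 1.75 per bar.
C: each chord is 5 beats in 3/4, so 0.6 per bar.
D: each chord is 2 beats in 4/4, so 2 per bar.
Fastest is D at 2 chords/bar.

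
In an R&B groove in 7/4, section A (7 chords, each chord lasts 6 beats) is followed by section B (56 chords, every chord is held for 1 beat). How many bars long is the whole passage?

A: 7 × 6 = 42 beats = 6 bars.
B: 56 × 1 = 56 beats = 8 bars.
Total: 6 + 8 = 14 bars.

14 bars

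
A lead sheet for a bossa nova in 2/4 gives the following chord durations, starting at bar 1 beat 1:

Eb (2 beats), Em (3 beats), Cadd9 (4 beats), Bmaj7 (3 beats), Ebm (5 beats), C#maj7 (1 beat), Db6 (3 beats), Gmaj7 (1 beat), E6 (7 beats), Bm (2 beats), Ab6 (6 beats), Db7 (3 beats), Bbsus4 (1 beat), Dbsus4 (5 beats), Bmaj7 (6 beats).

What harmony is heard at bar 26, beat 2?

Bmaj7

Beat 2 of bar 26 is beat (26−1)×2 + 2 = 52 overall.
Running totals: Eb ends at 2, Em ends at 5, Cadd9 ends at 9, Bmaj7 ends at 12, Ebm ends at 17, C#maj7 ends at 18, Db6 ends at 21, Gmaj7 ends at 22, E6 ends at 29, Bm ends at 31, Ab6 ends at 37, Db7 ends at 40, Bbsus4 ends at 41, Dbsus4 ends at 46, Bmaj7 ends at 52.
Beat 52 falls within Bmaj7.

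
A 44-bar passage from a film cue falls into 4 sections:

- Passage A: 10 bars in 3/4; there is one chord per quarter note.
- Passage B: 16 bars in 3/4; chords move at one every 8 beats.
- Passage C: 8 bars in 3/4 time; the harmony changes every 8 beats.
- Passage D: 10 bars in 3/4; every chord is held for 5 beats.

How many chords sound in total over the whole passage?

A: 10 bars × 3 beats = 30 beats; 1 beat/chord → 30 chords.
B: 16 bars × 3 beats = 48 beats; 8 beats/chord → 6 chords.
C: 8 bars × 3 beats = 24 beats; 8 beats/chord → 3 chords.
D: 10 bars × 3 beats = 30 beats; 5 beats/chord → 6 chords.
Total: 30 + 6 + 3 + 6 = 45.

45 chords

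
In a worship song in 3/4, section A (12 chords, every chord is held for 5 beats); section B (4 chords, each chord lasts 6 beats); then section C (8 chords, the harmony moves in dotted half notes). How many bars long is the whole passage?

A: 12 × 5 = 60 beats = 20 bars.
B: 4 × 6 = 24 beats = 8 bars.
C: 8 × 3 = 24 beats = 8 bars.
Total: 20 + 8 + 8 = 36 bars.

36 bars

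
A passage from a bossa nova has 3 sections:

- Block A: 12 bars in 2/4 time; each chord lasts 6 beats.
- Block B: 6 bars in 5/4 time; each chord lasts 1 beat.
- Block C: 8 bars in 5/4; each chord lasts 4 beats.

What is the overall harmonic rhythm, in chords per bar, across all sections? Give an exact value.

22/13 chords per bar

A: 12 × 2 = 24 beats ÷ 6 = 4 chords.
B: 6 × 5 = 30 beats ÷ 1 = 30 chords.
C: 8 × 5 = 40 beats ÷ 4 = 10 chords.
Overall: 44 chords over 26 bars → 44/26 = 22/13 chords per bar.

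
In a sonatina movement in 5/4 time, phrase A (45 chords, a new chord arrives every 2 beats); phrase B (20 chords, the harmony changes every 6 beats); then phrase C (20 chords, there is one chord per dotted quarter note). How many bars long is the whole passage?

48 bars

A: 45 × 2 = 90 beats = 18 bars.
B: 20 × 6 = 120 beats = 24 bars.
C: 20 × 1.5 = 30 beats = 6 bars.
Total: 18 + 24 + 6 = 48 bars.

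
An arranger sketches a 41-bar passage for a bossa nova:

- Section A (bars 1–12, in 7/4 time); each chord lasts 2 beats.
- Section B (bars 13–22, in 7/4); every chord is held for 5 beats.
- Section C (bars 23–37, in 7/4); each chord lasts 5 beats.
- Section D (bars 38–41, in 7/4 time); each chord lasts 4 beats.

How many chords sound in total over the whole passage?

A: 12 bars × 7 beats = 84 beats; 2 beats/chord → 42 chords.
B: 10 bars × 7 beats = 70 beats; 5 beats/chord → 14 chords.
C: 15 bars × 7 beats = 105 beats; 5 beats/chord → 21 chords.
D: 4 bars × 7 beats = 28 beats; 4 beats/chord → 7 chords.
Total: 42 + 14 + 21 + 7 = 84.

84 chords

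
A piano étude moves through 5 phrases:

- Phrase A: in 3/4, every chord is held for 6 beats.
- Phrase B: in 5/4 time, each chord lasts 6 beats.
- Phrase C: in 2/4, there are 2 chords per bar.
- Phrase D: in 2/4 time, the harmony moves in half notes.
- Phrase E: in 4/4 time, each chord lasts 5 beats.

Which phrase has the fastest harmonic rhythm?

A: 3 beats/bar ÷ 6 beats/chord = 0.5 chords/bar.
B: 5 beats/bar ÷ 6 beats/chord = 5/6 chords/bar.
C: 2 beats/bar ÷ 1 beat/chord = 2 chords/bar.
D: 2 beats/bar ÷ 2 beats/chord = 1 chord/bar.
E: 4 beats/bar ÷ 5 beats/chord = 0.8 chords/bar.
Fastest is C at 2 chords/bar.

Phrase C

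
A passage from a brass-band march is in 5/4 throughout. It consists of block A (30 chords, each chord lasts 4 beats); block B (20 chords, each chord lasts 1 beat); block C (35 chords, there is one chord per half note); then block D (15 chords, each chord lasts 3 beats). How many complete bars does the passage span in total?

51 bars

A: 30 × 4 = 120 beats = 24 bars.
B: 20 × 1 = 20 beats = 4 bars.
C: 35 × 2 = 70 beats = 14 bars.
D: 15 × 3 = 45 beats = 9 bars.
Total: 24 + 4 + 14 + 9 = 51 bars.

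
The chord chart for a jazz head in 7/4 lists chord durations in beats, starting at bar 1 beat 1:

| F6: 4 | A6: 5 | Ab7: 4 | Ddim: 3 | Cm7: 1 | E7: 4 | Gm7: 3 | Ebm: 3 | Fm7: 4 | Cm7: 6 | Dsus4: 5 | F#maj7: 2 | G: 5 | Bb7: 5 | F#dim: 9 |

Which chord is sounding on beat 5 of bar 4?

Beat 5 of bar 4 is beat (4−1)×7 + 5 = 26 overall.
Running totals: F6 ends at 4, A6 ends at 9, Ab7 ends at 13, Ddim ends at 16, Cm7 ends at 17, E7 ends at 21, Gm7 ends at 24, Ebm ends at 27.
Beat 26 falls within Ebm.

Ebm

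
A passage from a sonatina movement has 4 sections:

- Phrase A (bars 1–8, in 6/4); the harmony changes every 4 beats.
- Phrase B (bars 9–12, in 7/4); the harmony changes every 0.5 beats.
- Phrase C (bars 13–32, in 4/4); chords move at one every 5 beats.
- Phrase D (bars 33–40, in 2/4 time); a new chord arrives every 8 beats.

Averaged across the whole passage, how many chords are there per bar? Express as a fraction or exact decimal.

A: 8 bars of 6 beats is 48 beats; at 4 beats each that's 12 chords.
B: 4 bars of 7 beats is 28 beats; at 0.5 beats each that's 56 chords.
C: 20 bars of 4 beats is 80 beats; at 5 beats each that's 16 chords.
D: 8 bars of 2 beats is 16 beats; at 8 beats each that's 2 chords.
Overall: 86 chords over 40 bars → 86/40 = 2.15 chords per bar.

2.15 chords per bar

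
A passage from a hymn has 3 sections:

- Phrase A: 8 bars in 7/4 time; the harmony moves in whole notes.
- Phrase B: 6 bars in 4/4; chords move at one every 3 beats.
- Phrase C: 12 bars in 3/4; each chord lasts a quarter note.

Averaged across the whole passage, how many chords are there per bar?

A: 8 × 7 = 56 beats ÷ 4 = 14 chords.
B: 6 × 4 = 24 beats ÷ 3 = 8 chords.
C: 12 × 3 = 36 beats ÷ 1 = 36 chords.
Overall: 58 chords over 26 bars → 58/26 = 29/13 chords per bar.

29/13 chords per bar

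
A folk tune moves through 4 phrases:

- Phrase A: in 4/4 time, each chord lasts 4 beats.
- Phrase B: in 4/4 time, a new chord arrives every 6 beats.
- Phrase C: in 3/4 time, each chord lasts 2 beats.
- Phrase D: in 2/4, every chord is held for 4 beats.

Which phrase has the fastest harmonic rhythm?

A: 4 beats/bar ÷ 4 beats/chord = 1 chord/bar.
B: 4 beats/bar ÷ 6 beats/chord = 2/3 chords/bar.
C: 3 beats/bar ÷ 2 beats/chord = 1.5 chords/bar.
D: 2 beats/bar ÷ 4 beats/chord = 0.5 chords/bar.
Fastest is C at 1.5 chords/bar.

Phrase C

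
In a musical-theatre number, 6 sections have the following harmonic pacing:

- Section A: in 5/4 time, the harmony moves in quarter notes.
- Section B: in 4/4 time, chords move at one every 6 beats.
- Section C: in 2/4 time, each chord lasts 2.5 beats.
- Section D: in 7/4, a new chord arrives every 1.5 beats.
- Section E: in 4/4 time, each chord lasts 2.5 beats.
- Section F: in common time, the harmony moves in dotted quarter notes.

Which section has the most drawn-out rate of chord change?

A: 5 beats/bar ÷ 1 beat/chord = 5 chords/bar.
B: 4 beats/bar ÷ 6 beats/chord = 2/3 chords/bar.
C: 2 beats/bar ÷ 2.5 beats/chord = 0.8 chords/bar.
D: 7 beats/bar ÷ 1.5 beats/chord = 14/3 chords/bar.
E: 4 beats/bar ÷ 2.5 beats/chord = 1.6 chords/bar.
F: 4 beats/bar ÷ 1.5 beats/chord = 8/3 chords/bar.
Slowest is B at 2/3 chords/bar.

Section B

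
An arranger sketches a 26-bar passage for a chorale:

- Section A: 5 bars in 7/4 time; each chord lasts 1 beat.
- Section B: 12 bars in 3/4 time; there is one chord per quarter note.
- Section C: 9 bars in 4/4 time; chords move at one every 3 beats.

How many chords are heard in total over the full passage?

A: 5·7 = 35 beats, 35/1 = 35 chords.
B: 12·3 = 36 beats, 36/1 = 36 chords.
C: 9·4 = 36 beats, 36/3 = 12 chords.
Total: 35 + 36 + 12 = 83.

83 chords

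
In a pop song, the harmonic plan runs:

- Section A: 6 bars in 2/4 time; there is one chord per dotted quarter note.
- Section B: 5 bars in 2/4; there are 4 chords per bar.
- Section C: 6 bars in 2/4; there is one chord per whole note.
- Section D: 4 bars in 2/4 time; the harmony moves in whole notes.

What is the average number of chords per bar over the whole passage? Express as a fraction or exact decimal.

11/7 chords per bar

A: 6 × 2 = 12 beats ÷ 1.5 = 8 chords.
B: 5 × 2 = 10 beats ÷ 0.5 = 20 chords.
C: 6 × 2 = 12 beats ÷ 4 = 3 chords.
D: 4 × 2 = 8 beats ÷ 4 = 2 chords.
Overall: 33 chords over 21 bars → 33/21 = 11/7 chords per bar.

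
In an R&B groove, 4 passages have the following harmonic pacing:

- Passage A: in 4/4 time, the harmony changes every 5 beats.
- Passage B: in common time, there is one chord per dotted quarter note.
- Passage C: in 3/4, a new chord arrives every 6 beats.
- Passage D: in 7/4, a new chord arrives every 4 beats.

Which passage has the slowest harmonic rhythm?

Passage C

A: each chord is 5 beats in 4/4, so 0.8 per bar.
B: each chord is 1.5 beats in 4/4, so 8/3 per bar.
C: each chord is 6 beats in 3/4, so 0.5 per bar.
D: each chord is 4 beats in 7/4, so 1.75 per bar.
Slowest is C at 0.5 chords/bar.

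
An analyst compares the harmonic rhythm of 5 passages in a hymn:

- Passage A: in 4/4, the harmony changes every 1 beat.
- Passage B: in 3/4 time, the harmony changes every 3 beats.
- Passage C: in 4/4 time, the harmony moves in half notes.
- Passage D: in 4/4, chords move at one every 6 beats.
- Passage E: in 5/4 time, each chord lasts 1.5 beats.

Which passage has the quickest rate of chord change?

Passage A

A: 4 beats/bar ÷ 1 beat/chord = 4 chords/bar.
B: 3 beats/bar ÷ 3 beats/chord = 1 chord/bar.
C: 4 beats/bar ÷ 2 beats/chord = 2 chords/bar.
D: 4 beats/bar ÷ 6 beats/chord = 2/3 chords/bar.
E: 5 beats/bar ÷ 1.5 beats/chord = 10/3 chords/bar.
Fastest is A at 4 chords/bar.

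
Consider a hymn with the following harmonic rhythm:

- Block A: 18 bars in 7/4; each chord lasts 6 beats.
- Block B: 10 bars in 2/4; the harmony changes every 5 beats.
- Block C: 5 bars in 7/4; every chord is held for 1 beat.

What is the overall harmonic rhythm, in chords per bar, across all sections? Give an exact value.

A: 18 × 7 = 126 beats ÷ 6 = 21 chords.
B: 10 × 2 = 20 beats ÷ 5 = 4 chords.
C: 5 × 7 = 35 beats ÷ 1 = 35 chords.
Overall: 60 chords over 33 bars → 60/33 = 20/11 chords per bar.

20/11 chords per bar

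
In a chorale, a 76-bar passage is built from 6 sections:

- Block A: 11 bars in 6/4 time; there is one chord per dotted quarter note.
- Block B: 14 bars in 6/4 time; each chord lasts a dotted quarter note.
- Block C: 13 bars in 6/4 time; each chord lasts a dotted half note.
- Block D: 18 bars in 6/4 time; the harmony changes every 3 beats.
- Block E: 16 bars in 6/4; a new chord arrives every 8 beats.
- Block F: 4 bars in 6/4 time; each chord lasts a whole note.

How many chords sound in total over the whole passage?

180 chords

A has 66 beats and chords last 1.5 each, so 44 chords.
B has 84 beats and chords last 1.5 each, so 56 chords.
C has 78 beats and chords last 3 each, so 26 chords.
D has 108 beats and chords last 3 each, so 36 chords.
E has 96 beats and chords last 8 each, so 12 chords.
F has 24 beats and chords last 4 each, so 6 chords.
Total: 44 + 56 + 26 + 36 + 12 + 6 = 180.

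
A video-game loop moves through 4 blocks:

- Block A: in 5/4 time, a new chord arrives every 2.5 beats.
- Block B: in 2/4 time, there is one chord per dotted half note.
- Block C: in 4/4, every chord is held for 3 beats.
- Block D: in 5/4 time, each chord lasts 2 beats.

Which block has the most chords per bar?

Block D

A: 5/2.5 = 2 chords/bar.
B: 2/3 = 2/3 chords/bar.
C: 4/3 = 4/3 chords/bar.
D: 5/2 = 2.5 chords/bar.
Fastest is D at 2.5 chords/bar.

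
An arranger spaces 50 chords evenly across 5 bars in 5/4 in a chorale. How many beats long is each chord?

5 bars × 5 beats/bar = 25 beats total.
25 beats ÷ 50 chords = 0.5 beats per chord.
(That is an eighth note.)

0.5 beats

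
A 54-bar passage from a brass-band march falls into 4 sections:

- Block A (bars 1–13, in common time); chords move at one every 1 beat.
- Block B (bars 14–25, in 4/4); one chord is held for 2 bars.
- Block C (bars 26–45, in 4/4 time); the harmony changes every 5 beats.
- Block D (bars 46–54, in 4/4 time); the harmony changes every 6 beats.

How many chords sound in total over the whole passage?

A: 13·4 = 52 beats, 52/1 = 52 chords.
B: 12·4 = 48 beats, 48/8 = 6 chords.
C: 20·4 = 80 beats, 80/5 = 16 chords.
D: 9·4 = 36 beats, 36/6 = 6 chords.
Total: 52 + 6 + 16 + 6 = 80.

80 chords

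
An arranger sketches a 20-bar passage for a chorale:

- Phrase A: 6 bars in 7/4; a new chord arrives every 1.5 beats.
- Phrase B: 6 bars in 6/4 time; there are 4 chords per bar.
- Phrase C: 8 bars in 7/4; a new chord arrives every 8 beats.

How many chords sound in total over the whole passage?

A has 42 beats and chords last 1.5 each, so 28 chords.
B has 36 beats and chords last 1.5 each, so 24 chords.
C has 56 beats and chords last 8 each, so 7 chords.
Total: 28 + 24 + 7 = 59.

59 chords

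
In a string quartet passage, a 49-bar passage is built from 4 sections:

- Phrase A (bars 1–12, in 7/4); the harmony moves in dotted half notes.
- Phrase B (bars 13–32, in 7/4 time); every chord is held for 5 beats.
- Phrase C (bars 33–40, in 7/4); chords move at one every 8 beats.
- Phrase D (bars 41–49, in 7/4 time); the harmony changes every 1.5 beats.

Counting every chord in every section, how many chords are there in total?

A has 84 beats and chords last 3 each, so 28 chords.
B has 140 beats and chords last 5 each, so 28 chords.
C has 56 beats and chords last 8 each, so 7 chords.
D has 63 beats and chords last 1.5 each, so 42 chords.
Total: 28 + 28 + 7 + 42 = 105.

105 chords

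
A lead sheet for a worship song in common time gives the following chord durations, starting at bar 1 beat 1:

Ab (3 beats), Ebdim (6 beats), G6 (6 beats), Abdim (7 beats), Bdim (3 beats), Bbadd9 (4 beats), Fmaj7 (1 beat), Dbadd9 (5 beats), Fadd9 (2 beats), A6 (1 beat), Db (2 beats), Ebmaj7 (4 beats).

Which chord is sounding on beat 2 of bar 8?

Beat 2 of bar 8 is beat (8−1)×4 + 2 = 30 overall.
Running totals: Ab ends at 3, Ebdim ends at 9, G6 ends at 15, Abdim ends at 22, Bdim ends at 25, Bbadd9 ends at 29, Fmaj7 ends at 30.
Beat 30 falls within Fmaj7.

Fmaj7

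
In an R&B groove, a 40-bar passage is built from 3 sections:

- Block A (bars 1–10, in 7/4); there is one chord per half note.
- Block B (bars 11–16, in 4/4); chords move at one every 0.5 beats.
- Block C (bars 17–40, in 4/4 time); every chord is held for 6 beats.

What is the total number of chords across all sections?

99 chords

A: 10·7 = 70 beats, 70/2 = 35 chords.
B: 6·4 = 24 beats, 24/0.5 = 48 chords.
C: 24·4 = 96 beats, 96/6 = 16 chords.
Total: 35 + 48 + 16 = 99.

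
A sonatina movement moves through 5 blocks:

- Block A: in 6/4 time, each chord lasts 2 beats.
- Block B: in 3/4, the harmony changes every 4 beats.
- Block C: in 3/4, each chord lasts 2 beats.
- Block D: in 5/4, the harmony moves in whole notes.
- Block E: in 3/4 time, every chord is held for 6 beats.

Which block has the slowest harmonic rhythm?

A: 6/2 = 3 chords/bar.
B: 3/4 = 0.75 chords/bar.
C: 3/2 = 1.5 chords/bar.
D: 5/4 = 1.25 chords/bar.
E: 3/6 = 0.5 chords/bar.
Slowest is E at 0.5 chords/bar.

Block E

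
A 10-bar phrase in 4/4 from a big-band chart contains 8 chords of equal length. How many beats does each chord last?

10 bars × 4 beats/bar = 40 beats total.
40 beats ÷ 8 chords = 5 beats per chord.

5 beats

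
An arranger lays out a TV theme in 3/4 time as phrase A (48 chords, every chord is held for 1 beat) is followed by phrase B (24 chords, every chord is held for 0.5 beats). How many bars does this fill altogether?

20 bars

A: 48 × 1 = 48 beats = 16 bars.
B: 24 × 0.5 = 12 beats = 4 bars.
Total: 16 + 4 = 20 bars.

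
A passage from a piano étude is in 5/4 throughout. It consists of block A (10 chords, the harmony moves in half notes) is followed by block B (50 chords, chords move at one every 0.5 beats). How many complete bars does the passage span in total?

A: 10 × 2 = 20 beats = 4 bars.
B: 50 × 0.5 = 25 beats = 5 bars.
Total: 4 + 5 = 9 bars.

9 bars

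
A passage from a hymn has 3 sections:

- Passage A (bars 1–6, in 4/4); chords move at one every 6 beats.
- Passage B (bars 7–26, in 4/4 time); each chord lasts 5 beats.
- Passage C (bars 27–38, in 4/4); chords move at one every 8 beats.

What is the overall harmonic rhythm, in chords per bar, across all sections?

13/19 chords per bar

A: 6 bars of 4 beats is 24 beats; at 6 beats each that's 4 chords.
B: 20 bars of 4 beats is 80 beats; at 5 beats each that's 16 chords.
C: 12 bars of 4 beats is 48 beats; at 8 beats each that's 6 chords.
Overall: 26 chords over 38 bars → 26/38 = 13/19 chords per bar.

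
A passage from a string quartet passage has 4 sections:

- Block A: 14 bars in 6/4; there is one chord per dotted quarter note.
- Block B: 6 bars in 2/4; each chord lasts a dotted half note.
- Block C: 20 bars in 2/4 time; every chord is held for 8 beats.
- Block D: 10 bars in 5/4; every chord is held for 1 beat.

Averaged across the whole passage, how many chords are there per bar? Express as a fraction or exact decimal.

A: 14 bars of 6 beats is 84 beats; at 1.5 beats each that's 56 chords.
B: 6 bars of 2 beats is 12 beats; at 3 beats each that's 4 chords.
C: 20 bars of 2 beats is 40 beats; at 8 beats each that's 5 chords.
D: 10 bars of 5 beats is 50 beats; at 1 beat each that's 50 chords.
Overall: 115 chords over 50 bars → 115/50 = 2.3 chords per bar.

2.3 chords per bar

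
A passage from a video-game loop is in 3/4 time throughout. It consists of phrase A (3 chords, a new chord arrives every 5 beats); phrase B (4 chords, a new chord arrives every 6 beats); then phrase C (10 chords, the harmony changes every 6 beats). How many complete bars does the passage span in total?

A: 3 × 5 = 15 beats = 5 bars.
B: 4 × 6 = 24 beats = 8 bars.
C: 10 × 6 = 60 beats = 20 bars.
Total: 5 + 8 + 20 = 33 bars.

33 bars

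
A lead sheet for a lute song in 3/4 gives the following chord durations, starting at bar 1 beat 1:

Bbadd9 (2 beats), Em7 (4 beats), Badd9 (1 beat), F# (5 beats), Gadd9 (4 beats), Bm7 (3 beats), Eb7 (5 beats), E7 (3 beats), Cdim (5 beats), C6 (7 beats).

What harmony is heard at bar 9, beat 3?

E7

Beat 3 of bar 9 is beat (9−1)×3 + 3 = 27 overall.
Running totals: Bbadd9 ends at 2, Em7 ends at 6, Badd9 ends at 7, F# ends at 12, Gadd9 ends at 16, Bm7 ends at 19, Eb7 ends at 24, E7 ends at 27.
Beat 27 falls within E7.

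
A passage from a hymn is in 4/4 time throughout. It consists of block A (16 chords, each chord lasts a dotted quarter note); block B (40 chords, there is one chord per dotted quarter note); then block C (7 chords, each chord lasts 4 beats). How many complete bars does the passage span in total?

A: 16 × 1.5 = 24 beats = 6 bars.
B: 40 × 1.5 = 60 beats = 15 bars.
C: 7 × 4 = 28 beats = 7 bars.
Total: 6 + 15 + 7 = 28 bars.

28 bars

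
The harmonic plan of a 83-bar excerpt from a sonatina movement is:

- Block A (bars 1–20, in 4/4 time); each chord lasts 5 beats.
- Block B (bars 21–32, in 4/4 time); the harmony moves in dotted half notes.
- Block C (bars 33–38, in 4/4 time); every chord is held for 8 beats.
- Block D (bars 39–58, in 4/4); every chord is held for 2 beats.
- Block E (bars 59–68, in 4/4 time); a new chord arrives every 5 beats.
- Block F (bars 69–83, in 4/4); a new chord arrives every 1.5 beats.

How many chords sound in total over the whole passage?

A has 80 beats and chords last 5 each, so 16 chords.
B has 48 beats and chords last 3 each, so 16 chords.
C has 24 beats and chords last 8 each, so 3 chords.
D has 80 beats and chords last 2 each, so 40 chords.
E has 40 beats and chords last 5 each, so 8 chords.
F has 60 beats and chords last 1.5 each, so 40 chords.
Total: 16 + 16 + 3 + 40 + 8 + 40 = 123.

123 chords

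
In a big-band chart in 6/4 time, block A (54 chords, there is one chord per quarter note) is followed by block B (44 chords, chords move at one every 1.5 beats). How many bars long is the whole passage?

20 bars

A: 54 × 1 = 54 beats = 9 bars.
B: 44 × 1.5 = 66 beats = 11 bars.
Total: 9 + 11 = 20 bars.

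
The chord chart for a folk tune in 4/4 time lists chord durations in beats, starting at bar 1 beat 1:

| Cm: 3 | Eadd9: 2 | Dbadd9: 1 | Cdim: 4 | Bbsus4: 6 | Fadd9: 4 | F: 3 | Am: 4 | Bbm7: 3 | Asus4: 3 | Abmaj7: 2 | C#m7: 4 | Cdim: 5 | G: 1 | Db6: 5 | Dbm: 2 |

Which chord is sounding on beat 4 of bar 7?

Bbm7

Beat 4 of bar 7 is beat (7−1)×4 + 4 = 28 overall.
Running totals: Cm ends at 3, Eadd9 ends at 5, Dbadd9 ends at 6, Cdim ends at 10, Bbsus4 ends at 16, Fadd9 ends at 20, F ends at 23, Am ends at 27, Bbm7 ends at 30.
Beat 28 falls within Bbm7.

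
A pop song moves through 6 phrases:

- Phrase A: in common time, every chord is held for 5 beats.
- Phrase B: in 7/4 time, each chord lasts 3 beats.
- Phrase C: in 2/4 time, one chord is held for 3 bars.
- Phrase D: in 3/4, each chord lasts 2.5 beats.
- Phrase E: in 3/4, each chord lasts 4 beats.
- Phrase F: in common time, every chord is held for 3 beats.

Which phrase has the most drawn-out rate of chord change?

Phrase C

A: each chord is 5 beats in 4/4, so 0.8 per bar.
B: each chord is 3 beats in 7/4, so 7/3 per bar.
C: each chord is 6 beats in 2/4, so 1/3 per bar.
D: each chord is 2.5 beats in 3/4, so 1.2 per bar.
E: each chord is 4 beats in 3/4, so 0.75 per bar.
F: each chord is 3 beats in 4/4, so 4/3 per bar.
Slowest is C at 1/3 chords/bar.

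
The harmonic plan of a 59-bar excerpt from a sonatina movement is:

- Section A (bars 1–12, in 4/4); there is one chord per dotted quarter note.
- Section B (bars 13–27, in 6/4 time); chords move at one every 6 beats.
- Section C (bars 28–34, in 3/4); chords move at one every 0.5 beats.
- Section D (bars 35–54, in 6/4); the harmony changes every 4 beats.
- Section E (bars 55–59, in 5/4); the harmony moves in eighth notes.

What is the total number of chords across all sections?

169 chords

A has 48 beats and chords last 1.5 each, so 32 chords.
B has 90 beats and chords last 6 each, so 15 chords.
C has 21 beats and chords last 0.5 each, so 42 chords.
D has 120 beats and chords last 4 each, so 30 chords.
E has 25 beats and chords last 0.5 each, so 50 chords.
Total: 32 + 15 + 42 + 30 + 50 = 169.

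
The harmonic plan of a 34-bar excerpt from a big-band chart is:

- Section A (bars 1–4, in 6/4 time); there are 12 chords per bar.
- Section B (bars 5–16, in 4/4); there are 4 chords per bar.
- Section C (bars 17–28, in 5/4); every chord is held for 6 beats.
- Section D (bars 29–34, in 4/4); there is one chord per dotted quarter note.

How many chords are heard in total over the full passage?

122 chords

A: 4 bars × 6 beats = 24 beats; 0.5 beats/chord → 48 chords.
B: 12 bars × 4 beats = 48 beats; 1 beat/chord → 48 chords.
C: 12 bars × 5 beats = 60 beats; 6 beats/chord → 10 chords.
D: 6 bars × 4 beats = 24 beats; 1.5 beats/chord → 16 chords.
Total: 48 + 48 + 10 + 16 = 122.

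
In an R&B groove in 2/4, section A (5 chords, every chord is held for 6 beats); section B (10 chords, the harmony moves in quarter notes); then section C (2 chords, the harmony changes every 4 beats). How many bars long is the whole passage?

A: 5 × 6 = 30 beats = 15 bars.
B: 10 × 1 = 10 beats = 5 bars.
C: 2 × 4 = 8 beats = 4 bars.
Total: 15 + 5 + 4 = 24 bars.

24 bars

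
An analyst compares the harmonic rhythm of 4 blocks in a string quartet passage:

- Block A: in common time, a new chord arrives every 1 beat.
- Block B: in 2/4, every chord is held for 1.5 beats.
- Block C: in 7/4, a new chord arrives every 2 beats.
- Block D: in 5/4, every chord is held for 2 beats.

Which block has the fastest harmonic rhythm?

A: 4 beats/bar ÷ 1 beat/chord = 4 chords/bar.
B: 2 beats/bar ÷ 1.5 beats/chord = 4/3 chords/bar.
C: 7 beats/bar ÷ 2 beats/chord = 3.5 chords/bar.
D: 5 beats/bar ÷ 2 beats/chord = 2.5 chords/bar.
Fastest is A at 4 chords/bar.

Block A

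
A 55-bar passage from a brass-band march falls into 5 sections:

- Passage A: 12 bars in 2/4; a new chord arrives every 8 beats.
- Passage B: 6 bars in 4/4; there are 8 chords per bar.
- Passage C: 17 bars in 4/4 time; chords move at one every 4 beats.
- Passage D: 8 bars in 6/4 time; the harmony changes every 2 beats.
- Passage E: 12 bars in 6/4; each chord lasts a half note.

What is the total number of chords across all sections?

A has 24 beats and chords last 8 each, so 3 chords.
B has 24 beats and chords last 0.5 each, so 48 chords.
C has 68 beats and chords last 4 each, so 17 chords.
D has 48 beats and chords last 2 each, so 24 chords.
E has 72 beats and chords last 2 each, so 36 chords.
Total: 3 + 48 + 17 + 24 + 36 = 128.

128 chords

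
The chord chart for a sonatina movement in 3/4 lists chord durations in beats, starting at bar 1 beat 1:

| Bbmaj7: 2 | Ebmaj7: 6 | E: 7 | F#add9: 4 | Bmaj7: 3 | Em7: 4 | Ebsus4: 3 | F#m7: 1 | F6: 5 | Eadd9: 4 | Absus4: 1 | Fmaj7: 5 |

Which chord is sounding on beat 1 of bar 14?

Beat 1 of bar 14 is beat (14−1)×3 + 1 = 40 overall.
Running totals: Bbmaj7 ends at 2, Ebmaj7 ends at 8, E ends at 15, F#add9 ends at 19, Bmaj7 ends at 22, Em7 ends at 26, Ebsus4 ends at 29, F#m7 ends at 30, F6 ends at 35, Eadd9 ends at 39, Absus4 ends at 40.
Beat 40 falls within Absus4.

Absus4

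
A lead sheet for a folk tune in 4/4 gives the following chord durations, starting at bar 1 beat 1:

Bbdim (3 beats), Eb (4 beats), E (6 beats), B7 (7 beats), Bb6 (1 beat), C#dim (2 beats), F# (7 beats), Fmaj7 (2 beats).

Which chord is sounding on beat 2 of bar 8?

F#

Beat 2 of bar 8 is beat (8−1)×4 + 2 = 30 overall.
Running totals: Bbdim ends at 3, Eb ends at 7, E ends at 13, B7 ends at 20, Bb6 ends at 21, C#dim ends at 23, F# ends at 30.
Beat 30 falls within F#.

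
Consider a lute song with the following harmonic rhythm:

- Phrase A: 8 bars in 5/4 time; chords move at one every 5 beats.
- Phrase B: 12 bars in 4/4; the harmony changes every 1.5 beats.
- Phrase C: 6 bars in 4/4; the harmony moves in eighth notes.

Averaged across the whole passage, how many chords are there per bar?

A: 8 × 5 = 40 beats ÷ 5 = 8 chords.
B: 12 × 4 = 48 beats ÷ 1.5 = 32 chords.
C: 6 × 4 = 24 beats ÷ 0.5 = 48 chords.
Overall: 88 chords over 26 bars → 88/26 = 44/13 chords per bar.

44/13 chords per bar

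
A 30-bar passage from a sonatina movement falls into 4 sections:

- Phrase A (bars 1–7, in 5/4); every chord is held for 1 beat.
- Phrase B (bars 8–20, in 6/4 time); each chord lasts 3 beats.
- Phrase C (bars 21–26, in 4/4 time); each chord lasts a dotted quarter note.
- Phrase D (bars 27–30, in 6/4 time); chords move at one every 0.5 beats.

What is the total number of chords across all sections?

125 chords

A has 35 beats and chords last 1 each, so 35 chords.
B has 78 beats and chords last 3 each, so 26 chords.
C has 24 beats and chords last 1.5 each, so 16 chords.
D has 24 beats and chords last 0.5 each, so 48 chords.
Total: 35 + 26 + 16 + 48 = 125.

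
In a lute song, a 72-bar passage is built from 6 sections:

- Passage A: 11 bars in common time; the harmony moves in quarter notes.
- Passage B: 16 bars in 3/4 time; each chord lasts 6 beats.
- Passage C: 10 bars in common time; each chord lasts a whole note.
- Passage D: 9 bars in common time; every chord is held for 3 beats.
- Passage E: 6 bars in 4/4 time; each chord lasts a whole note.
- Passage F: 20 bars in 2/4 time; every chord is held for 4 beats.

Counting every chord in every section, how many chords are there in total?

A: 11 bars × 4 beats = 44 beats; 1 beat/chord → 44 chords.
B: 16 bars × 3 beats = 48 beats; 6 beats/chord → 8 chords.
C: 10 bars × 4 beats = 40 beats; 4 beats/chord → 10 chords.
D: 9 bars × 4 beats = 36 beats; 3 beats/chord → 12 chords.
E: 6 bars × 4 beats = 24 beats; 4 beats/chord → 6 chords.
F: 20 bars × 2 beats = 40 beats; 4 beats/chord → 10 chords.
Total: 44 + 8 + 10 + 12 + 6 + 10 = 90.

90 chords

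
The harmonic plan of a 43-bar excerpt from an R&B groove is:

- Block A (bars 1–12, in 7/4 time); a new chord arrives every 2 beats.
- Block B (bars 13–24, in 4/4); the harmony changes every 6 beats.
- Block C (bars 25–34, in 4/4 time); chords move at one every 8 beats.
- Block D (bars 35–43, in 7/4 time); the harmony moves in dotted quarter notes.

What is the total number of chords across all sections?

A has 84 beats and chords last 2 each, so 42 chords.
B has 48 beats and chords last 6 each, so 8 chords.
C has 40 beats and chords last 8 each, so 5 chords.
D has 63 beats and chords last 1.5 each, so 42 chords.
Total: 42 + 8 + 5 + 42 = 97.

97 chords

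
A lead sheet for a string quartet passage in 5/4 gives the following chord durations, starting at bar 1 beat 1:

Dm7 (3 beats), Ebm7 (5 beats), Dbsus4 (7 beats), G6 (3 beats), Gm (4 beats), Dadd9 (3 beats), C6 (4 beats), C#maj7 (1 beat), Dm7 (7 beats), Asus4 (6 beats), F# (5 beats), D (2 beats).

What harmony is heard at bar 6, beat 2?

Beat 2 of bar 6 is beat (6−1)×5 + 2 = 27 overall.
Running totals: Dm7 ends at 3, Ebm7 ends at 8, Dbsus4 ends at 15, G6 ends at 18, Gm ends at 22, Dadd9 ends at 25, C6 ends at 29.
Beat 27 falls within C6.

C6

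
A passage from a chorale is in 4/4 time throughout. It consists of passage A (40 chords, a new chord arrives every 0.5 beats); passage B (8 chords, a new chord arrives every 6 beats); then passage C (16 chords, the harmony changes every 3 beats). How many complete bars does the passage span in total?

29 bars

A: 40 × 0.5 = 20 beats = 5 bars.
B: 8 × 6 = 48 beats = 12 bars.
C: 16 × 3 = 48 beats = 12 bars.
Total: 5 + 12 + 12 = 29 bars.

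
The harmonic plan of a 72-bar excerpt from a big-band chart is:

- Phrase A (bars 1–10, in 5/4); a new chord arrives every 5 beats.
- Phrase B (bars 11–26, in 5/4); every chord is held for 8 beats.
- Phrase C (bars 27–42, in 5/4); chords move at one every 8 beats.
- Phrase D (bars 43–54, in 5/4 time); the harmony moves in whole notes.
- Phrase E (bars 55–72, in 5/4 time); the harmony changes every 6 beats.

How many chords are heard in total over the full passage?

60 chords

A has 50 beats and chords last 5 each, so 10 chords.
B has 80 beats and chords last 8 each, so 10 chords.
C has 80 beats and chords last 8 each, so 10 chords.
D has 60 beats and chords last 4 each, so 15 chords.
E has 90 beats and chords last 6 each, so 15 chords.
Total: 10 + 10 + 10 + 15 + 15 = 60.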